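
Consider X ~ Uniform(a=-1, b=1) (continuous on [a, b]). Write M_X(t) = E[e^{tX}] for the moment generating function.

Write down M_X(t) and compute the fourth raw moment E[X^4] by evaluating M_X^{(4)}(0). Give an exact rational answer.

E[X^4] = M′′′′(0) = 1/5

M_X(t) = (e^(t) - e^(-t))/(2*t)
M′(t) = (t*e^(2*t) + t - e^(2*t) + 1)*e^(-t)/(2*t^2)
M′′(t) = (t^2*e^(2*t) - t^2 - 2*t*e^(2*t) - 2*t + 2*e^(2*t) - 2)*e^(-t)/(2*t^3)
M′′′(t) = (t^3*e^(2*t) + t^3 - 3*t^2*e^(2*t) + 3*t^2 + 6*t*e^(2*t) + 6*t - 6*e^(2*t) + 6)*e^(-t)/(2*t^4)
M′′′′(t) = (t^4*e^(2*t) - t^4 - 4*t^3*e^(2*t) - 4*t^3 + 12*t^2*e^(2*t) - 12*t^2 - 24*t*e^(2*t) - 24*t + 24*e^(2*t) - 24)*e^(-t)/(2*t^5)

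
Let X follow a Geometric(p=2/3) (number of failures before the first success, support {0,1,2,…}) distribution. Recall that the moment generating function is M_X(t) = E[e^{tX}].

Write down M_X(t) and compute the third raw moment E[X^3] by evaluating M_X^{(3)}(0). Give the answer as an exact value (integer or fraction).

M_X(t) = 2/(3*(1 - e^(t)/3))
D^3[M](t) = (2*e^(3*t) + 24*e^(2*t) + 18*e^(t))/(e^(4*t) - 12*e^(3*t) + 54*e^(2*t) - 108*e^(t) + 81)

E[X^3] = D^3[M](0) = 11/4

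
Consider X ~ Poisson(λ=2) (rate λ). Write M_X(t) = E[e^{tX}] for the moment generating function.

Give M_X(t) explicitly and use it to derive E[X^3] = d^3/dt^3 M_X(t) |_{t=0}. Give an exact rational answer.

M_X(t) = e^(2*e^(t) - 2)
M^(3)(t) = (8*e^(3*t)*e^(2*e^(t)) + 12*e^(2*t)*e^(2*e^(t)) + 2*e^(t)*e^(2*e^(t)))*e^(-2)

E[X^3] = M^(3)(0) = 22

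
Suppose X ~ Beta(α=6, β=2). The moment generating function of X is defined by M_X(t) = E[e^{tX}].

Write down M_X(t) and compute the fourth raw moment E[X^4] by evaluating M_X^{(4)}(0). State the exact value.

M_X(t) = ₁F₁(6; 8; t)
dM/dt = 3*₁F₁(7; 9; t)/4
d^2M/dt^2 = 7*₁F₁(8; 10; t)/12
d^3M/dt^3 = 7*₁F₁(9; 11; t)/15
d^4M/dt^4 = 21*₁F₁(10; 12; t)/55

E[X^4] = d^4M/dt^4 |_{t=0} = 21/55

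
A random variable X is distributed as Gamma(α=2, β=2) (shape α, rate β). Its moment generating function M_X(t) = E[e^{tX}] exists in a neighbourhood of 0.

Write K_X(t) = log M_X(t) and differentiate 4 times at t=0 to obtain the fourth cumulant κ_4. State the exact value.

M_X(t) = 4/(2 - t)^2
K_X(t) = log M_X(t) = -2*log(2 - t) + 2*log(2)
dK/dt = -2/(t - 2)
d^2K/dt^2 = 2/(t^2 - 4*t + 4)
d^3K/dt^3 = -4/(t^3 - 6*t^2 + 12*t - 8)
d^4K/dt^4 = 12/(t^4 - 8*t^3 + 24*t^2 - 32*t + 16)

κ_4 = d^4K/dt^4 |_{t=0} = 3/4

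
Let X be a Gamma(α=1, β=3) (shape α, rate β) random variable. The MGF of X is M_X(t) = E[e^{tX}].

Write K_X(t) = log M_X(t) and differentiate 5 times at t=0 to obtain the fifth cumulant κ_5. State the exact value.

M_X(t) = 3/(3 - t)
K_X(t) = log M_X(t) = -log(3 - t) + log(3)
D^5[K](t) = -24/(t^5 - 15*t^4 + 90*t^3 - 270*t^2 + 405*t - 243)

κ_5 = D^5[K](0) = 8/81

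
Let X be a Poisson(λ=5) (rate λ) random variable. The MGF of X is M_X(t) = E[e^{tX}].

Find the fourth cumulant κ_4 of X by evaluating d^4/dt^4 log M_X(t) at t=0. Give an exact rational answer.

M_X(t) = e^(5*e^(t) - 5)
K_X(t) = log M_X(t) = 5*e^(t) - 5
K′(t) = 5*e^(t)
K′′(t) = 5*e^(t)
K′′′(t) = 5*e^(t)
K′′′′(t) = 5*e^(t)

κ_4 = K′′′′(0) = 5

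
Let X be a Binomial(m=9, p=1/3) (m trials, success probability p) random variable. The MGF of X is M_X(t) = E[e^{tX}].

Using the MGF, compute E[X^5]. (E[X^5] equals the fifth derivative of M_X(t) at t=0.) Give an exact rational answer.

E[X^5] = M′′′′′(0) = 9227/9

M_X(t) = (e^(t)/3 + 2/3)^9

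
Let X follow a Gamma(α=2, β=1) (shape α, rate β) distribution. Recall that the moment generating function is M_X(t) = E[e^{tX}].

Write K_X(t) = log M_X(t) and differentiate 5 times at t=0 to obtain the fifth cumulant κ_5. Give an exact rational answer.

M_X(t) = (1 - t)^(-2)
K_X(t) = log M_X(t) = -2*log(1 - t)
K^(5)(t) = -48/(t^5 - 5*t^4 + 10*t^3 - 10*t^2 + 5*t - 1)

κ_5 = K^(5)(0) = 48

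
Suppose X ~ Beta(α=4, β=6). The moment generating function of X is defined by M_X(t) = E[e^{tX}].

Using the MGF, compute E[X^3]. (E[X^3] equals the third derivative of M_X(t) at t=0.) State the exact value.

E[X^3] = D^3[M](0) = 1/11

M_X(t) = ₁F₁(4; 10; t)
D^3[M](t) = ₁F₁(7; 13; t)/11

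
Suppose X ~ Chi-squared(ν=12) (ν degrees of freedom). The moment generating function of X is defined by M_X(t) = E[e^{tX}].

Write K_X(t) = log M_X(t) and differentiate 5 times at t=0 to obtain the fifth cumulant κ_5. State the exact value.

κ_5 = d^5K/dt^5 |_{t=0} = 4608

M_X(t) = (1 - 2*t)^(-6)
K_X(t) = log M_X(t) = -6*log(1 - 2*t)
dK/dt = -12/(2*t - 1)
d^2K/dt^2 = 24/(4*t^2 - 4*t + 1)
d^3K/dt^3 = -96/(8*t^3 - 12*t^2 + 6*t - 1)
d^4K/dt^4 = 576/(16*t^4 - 32*t^3 + 24*t^2 - 8*t + 1)
d^5K/dt^5 = -4608/(32*t^5 - 80*t^4 + 80*t^3 - 40*t^2 + 10*t - 1)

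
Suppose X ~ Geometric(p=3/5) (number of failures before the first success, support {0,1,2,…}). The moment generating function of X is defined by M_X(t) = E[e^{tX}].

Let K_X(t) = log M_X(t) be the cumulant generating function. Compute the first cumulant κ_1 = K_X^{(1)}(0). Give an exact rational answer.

M_X(t) = 3/(5*(1 - 2*e^(t)/5))
K_X(t) = log M_X(t) = -log(1 - 2*e^(t)/5) - log(5) + log(3)
K^(1)(t) = -2*e^(t)/(2*e^(t) - 5)

κ_1 = K^(1)(0) = 2/3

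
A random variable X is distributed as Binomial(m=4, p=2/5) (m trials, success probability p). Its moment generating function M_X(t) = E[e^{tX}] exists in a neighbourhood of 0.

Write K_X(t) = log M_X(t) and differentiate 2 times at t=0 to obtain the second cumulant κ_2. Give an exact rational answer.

M_X(t) = (2*e^(t)/5 + 3/5)^4
K_X(t) = log M_X(t) = 4*log(2*e^(t)/5 + 3/5)
dK/dt = 8*e^(t)/(2*e^(t) + 3)
d^2K/dt^2 = 24*e^(t)/(4*e^(2*t) + 12*e^(t) + 9)

κ_2 = d^2K/dt^2 |_{t=0} = 24/25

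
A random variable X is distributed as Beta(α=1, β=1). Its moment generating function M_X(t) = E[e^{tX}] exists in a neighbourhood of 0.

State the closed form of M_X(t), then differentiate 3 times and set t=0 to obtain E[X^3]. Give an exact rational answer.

M_X(t) = ₁F₁(1; 2; t)
M′(t) = ₁F₁(2; 3; t)/2
M′′(t) = ₁F₁(3; 4; t)/3
M′′′(t) = ₁F₁(4; 5; t)/4

E[X^3] = M′′′(0) = 1/4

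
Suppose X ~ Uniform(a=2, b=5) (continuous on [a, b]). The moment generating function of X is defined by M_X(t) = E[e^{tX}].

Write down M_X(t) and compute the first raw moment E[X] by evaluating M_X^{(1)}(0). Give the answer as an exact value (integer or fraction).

M_X(t) = (e^(5*t) - e^(2*t))/(3*t)
D[M](t) = (5*t*e^(5*t) - 2*t*e^(2*t) - e^(5*t) + e^(2*t))/(3*t^2)

E[X] = D[M](0) = 7/2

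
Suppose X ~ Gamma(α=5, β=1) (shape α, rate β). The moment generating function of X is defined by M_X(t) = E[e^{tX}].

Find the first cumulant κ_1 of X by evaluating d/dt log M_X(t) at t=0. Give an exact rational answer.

κ_1 = D[K](0) = 5

M_X(t) = (1 - t)^(-5)
K_X(t) = log M_X(t) = -5*log(1 - t)
D[K](t) = -5/(t - 1)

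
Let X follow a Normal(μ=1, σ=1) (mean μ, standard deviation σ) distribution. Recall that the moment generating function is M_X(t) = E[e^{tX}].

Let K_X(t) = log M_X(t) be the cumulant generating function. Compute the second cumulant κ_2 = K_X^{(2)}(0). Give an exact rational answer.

κ_2 = K′′(0) = 1

M_X(t) = e^(t^2/2 + t)
K_X(t) = log M_X(t) = t^2/2 + t
K′(t) = t + 1
K′′(t) = 1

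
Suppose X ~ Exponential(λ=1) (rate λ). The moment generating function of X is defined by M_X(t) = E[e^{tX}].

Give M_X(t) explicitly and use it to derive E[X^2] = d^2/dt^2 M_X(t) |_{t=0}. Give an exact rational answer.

M_X(t) = 1/(1 - t)
M′(t) = 1/(t^2 - 2*t + 1)
M′′(t) = -2/(t^3 - 3*t^2 + 3*t - 1)

E[X^2] = M′′(0) = 2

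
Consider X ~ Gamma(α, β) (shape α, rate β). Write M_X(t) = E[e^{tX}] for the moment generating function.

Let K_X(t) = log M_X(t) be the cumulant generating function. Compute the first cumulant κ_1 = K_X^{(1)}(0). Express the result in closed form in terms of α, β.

κ_1 = D[K](0) = α/β

M_X(t) = (β/(β - t))^α
K_X(t) = log M_X(t) = α*(log(β) - log(β - t))
D[K](t) = -α/(-β + t)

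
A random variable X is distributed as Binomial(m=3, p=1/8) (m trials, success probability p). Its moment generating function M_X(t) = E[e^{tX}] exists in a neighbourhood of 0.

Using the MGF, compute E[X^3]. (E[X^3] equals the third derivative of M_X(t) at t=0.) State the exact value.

E[X^3] = d^3M/dt^3 |_{t=0} = 171/256

M_X(t) = (e^(t)/8 + 7/8)^3
dM/dt = 3*e^(3*t)/512 + 21*e^(2*t)/256 + 147*e^(t)/512
d^2M/dt^2 = 9*e^(3*t)/512 + 21*e^(2*t)/128 + 147*e^(t)/512
d^3M/dt^3 = 27*e^(3*t)/512 + 21*e^(2*t)/64 + 147*e^(t)/512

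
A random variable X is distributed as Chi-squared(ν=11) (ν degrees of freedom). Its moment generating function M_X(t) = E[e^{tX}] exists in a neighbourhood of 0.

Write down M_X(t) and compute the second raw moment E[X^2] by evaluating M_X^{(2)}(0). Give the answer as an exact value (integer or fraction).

E[X^2] = D^2[M](0) = 143

M_X(t) = (1 - 2*t)^(-11/2)
D^2[M](t) = -143/(128*t^7*√(1 - 2*t) - 448*t^6*√(1 - 2*t) + 672*t^5*√(1 - 2*t) - 560*t^4*√(1 - 2*t) + 280*t^3*√(1 - 2*t) - 84*t^2*√(1 - 2*t) + 14*t*√(1 - 2*t) - √(1 - 2*t))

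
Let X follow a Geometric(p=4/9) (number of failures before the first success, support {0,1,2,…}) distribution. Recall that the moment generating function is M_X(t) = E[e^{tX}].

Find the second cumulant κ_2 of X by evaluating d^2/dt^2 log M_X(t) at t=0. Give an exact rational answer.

κ_2 = d^2K/dt^2 |_{t=0} = 45/16

M_X(t) = 4/(9*(1 - 5*e^(t)/9))
K_X(t) = log M_X(t) = -log(1 - 5*e^(t)/9) - 2*log(3) + 2*log(2)
dK/dt = -5*e^(t)/(5*e^(t) - 9)
d^2K/dt^2 = 45*e^(t)/(25*e^(2*t) - 90*e^(t) + 81)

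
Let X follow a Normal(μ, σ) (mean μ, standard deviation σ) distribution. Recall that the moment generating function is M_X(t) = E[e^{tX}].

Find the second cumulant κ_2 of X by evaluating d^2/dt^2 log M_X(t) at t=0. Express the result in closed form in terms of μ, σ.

M_X(t) = e^(μ*t + σ^2*t^2/2)
K_X(t) = log M_X(t) = μ*t + σ^2*t^2/2
K′(t) = μ + σ^2*t
K′′(t) = σ^2

κ_2 = K′′(0) = σ^2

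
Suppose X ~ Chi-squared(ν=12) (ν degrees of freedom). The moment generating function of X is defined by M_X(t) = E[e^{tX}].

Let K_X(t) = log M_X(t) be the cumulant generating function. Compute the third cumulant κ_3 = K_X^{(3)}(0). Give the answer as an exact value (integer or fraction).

κ_3 = d^3K/dt^3 |_{t=0} = 96

M_X(t) = (1 - 2*t)^(-6)
K_X(t) = log M_X(t) = -6*log(1 - 2*t)
dK/dt = -12/(2*t - 1)
d^2K/dt^2 = 24/(4*t^2 - 4*t + 1)
d^3K/dt^3 = -96/(8*t^3 - 12*t^2 + 6*t - 1)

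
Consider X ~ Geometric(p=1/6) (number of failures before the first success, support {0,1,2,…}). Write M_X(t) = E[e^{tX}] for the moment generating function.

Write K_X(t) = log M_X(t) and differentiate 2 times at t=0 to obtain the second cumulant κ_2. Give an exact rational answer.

κ_2 = K′′(0) = 30

M_X(t) = 1/(6*(1 - 5*e^(t)/6))
K_X(t) = log M_X(t) = -log(1 - 5*e^(t)/6) - log(6)
K′(t) = -5*e^(t)/(5*e^(t) - 6)
K′′(t) = 30*e^(t)/(25*e^(2*t) - 60*e^(t) + 36)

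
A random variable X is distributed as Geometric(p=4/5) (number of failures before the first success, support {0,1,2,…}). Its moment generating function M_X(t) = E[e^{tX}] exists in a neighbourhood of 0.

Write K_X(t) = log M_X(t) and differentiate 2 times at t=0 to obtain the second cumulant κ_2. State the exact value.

M_X(t) = 4/(5*(1 - e^(t)/5))
K_X(t) = log M_X(t) = -log(1 - e^(t)/5) - log(5) + 2*log(2)
dK/dt = -e^(t)/(e^(t) - 5)
d^2K/dt^2 = 5*e^(t)/(e^(2*t) - 10*e^(t) + 25)

κ_2 = d^2K/dt^2 |_{t=0} = 5/16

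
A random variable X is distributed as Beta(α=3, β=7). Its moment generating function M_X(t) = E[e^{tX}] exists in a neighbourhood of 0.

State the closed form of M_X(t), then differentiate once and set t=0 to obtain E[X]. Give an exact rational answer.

E[X] = D[M](0) = 3/10

M_X(t) = ₁F₁(3; 10; t)
D[M](t) = 3*₁F₁(4; 11; t)/10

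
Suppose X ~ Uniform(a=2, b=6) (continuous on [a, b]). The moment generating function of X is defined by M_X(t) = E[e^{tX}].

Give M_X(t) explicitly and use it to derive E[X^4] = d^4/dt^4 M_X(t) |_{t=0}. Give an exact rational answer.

M_X(t) = (e^(6*t) - e^(2*t))/(4*t)
dM/dt = (6*t*e^(6*t) - 2*t*e^(2*t) - e^(6*t) + e^(2*t))/(4*t^2)
d^2M/dt^2 = (18*t^2*e^(6*t) - 2*t^2*e^(2*t) - 6*t*e^(6*t) + 2*t*e^(2*t) + e^(6*t) - e^(2*t))/(2*t^3)
d^3M/dt^3 = (108*t^3*e^(6*t) - 4*t^3*e^(2*t) - 54*t^2*e^(6*t) + 6*t^2*e^(2*t) + 18*t*e^(6*t) - 6*t*e^(2*t) - 3*e^(6*t) + 3*e^(2*t))/(2*t^4)
d^4M/dt^4 = (324*t^4*e^(6*t) - 4*t^4*e^(2*t) - 216*t^3*e^(6*t) + 8*t^3*e^(2*t) + 108*t^2*e^(6*t) - 12*t^2*e^(2*t) - 36*t*e^(6*t) + 12*t*e^(2*t) + 6*e^(6*t) - 6*e^(2*t))/t^5

E[X^4] = d^4M/dt^4 |_{t=0} = 1936/5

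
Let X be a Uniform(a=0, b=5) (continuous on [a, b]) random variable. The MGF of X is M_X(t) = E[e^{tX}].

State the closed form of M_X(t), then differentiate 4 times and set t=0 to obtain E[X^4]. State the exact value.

M_X(t) = (e^(5*t) - 1)/(5*t)
M^(4)(t) = (625*t^4*e^(5*t) - 500*t^3*e^(5*t) + 300*t^2*e^(5*t) - 120*t*e^(5*t) + 24*e^(5*t) - 24)/(5*t^5)

E[X^4] = M^(4)(0) = 125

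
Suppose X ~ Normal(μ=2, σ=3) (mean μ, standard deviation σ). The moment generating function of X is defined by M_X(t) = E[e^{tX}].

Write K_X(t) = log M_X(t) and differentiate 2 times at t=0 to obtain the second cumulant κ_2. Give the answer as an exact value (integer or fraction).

κ_2 = d^2K/dt^2 |_{t=0} = 9

M_X(t) = e^(9*t^2/2 + 2*t)
K_X(t) = log M_X(t) = 9*t^2/2 + 2*t
dK/dt = 9*t + 2
d^2K/dt^2 = 9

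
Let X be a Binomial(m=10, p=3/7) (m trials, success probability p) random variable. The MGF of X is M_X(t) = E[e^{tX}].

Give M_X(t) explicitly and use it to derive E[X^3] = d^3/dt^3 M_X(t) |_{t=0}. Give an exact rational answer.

E[X^3] = M′′′(0) = 37920/343

M_X(t) = (3*e^(t)/7 + 4/7)^10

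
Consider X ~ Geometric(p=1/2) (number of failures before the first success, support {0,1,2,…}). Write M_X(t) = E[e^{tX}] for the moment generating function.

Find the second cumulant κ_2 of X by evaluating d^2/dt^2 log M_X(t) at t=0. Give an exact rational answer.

κ_2 = d^2K/dt^2 |_{t=0} = 2

M_X(t) = 1/(2*(1 - e^(t)/2))
K_X(t) = log M_X(t) = -log(1 - e^(t)/2) - log(2)
dK/dt = -e^(t)/(e^(t) - 2)
d^2K/dt^2 = 2*e^(t)/(e^(2*t) - 4*e^(t) + 4)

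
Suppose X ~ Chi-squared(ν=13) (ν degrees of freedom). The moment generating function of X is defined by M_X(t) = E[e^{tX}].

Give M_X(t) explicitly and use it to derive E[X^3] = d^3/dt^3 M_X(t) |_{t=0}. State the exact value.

E[X^3] = d^3M/dt^3 |_{t=0} = 3315

M_X(t) = (1 - 2*t)^(-13/2)
dM/dt = -13/(128*t^7*√(1 - 2*t) - 448*t^6*√(1 - 2*t) + 672*t^5*√(1 - 2*t) - 560*t^4*√(1 - 2*t) + 280*t^3*√(1 - 2*t) - 84*t^2*√(1 - 2*t) + 14*t*√(1 - 2*t) - √(1 - 2*t))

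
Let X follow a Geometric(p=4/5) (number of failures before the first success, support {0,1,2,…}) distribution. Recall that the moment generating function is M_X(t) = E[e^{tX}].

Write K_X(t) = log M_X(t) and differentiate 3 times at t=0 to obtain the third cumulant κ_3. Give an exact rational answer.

M_X(t) = 4/(5*(1 - e^(t)/5))
K_X(t) = log M_X(t) = -log(1 - e^(t)/5) - log(5) + 2*log(2)
D^3[K](t) = (-5*e^(2*t) - 25*e^(t))/(e^(3*t) - 15*e^(2*t) + 75*e^(t) - 125)

κ_3 = D^3[K](0) = 15/32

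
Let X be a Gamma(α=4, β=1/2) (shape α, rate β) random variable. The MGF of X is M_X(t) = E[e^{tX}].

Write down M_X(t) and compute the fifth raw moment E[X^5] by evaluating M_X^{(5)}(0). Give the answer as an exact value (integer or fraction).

M_X(t) = 1/(16*(1/2 - t)^4)
D^5[M](t) = -215040/(512*t^9 - 2304*t^8 + 4608*t^7 - 5376*t^6 + 4032*t^5 - 2016*t^4 + 672*t^3 - 144*t^2 + 18*t - 1)

E[X^5] = D^5[M](0) = 215040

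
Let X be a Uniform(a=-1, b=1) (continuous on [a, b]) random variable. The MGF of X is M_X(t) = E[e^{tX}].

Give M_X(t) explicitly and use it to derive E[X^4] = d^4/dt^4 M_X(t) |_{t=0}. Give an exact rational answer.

E[X^4] = M^(4)(0) = 1/5

M_X(t) = (e^(t) - e^(-t))/(2*t)
M^(4)(t) = (t^4*e^(2*t) - t^4 - 4*t^3*e^(2*t) - 4*t^3 + 12*t^2*e^(2*t) - 12*t^2 - 24*t*e^(2*t) - 24*t + 24*e^(2*t) - 24)*e^(-t)/(2*t^5)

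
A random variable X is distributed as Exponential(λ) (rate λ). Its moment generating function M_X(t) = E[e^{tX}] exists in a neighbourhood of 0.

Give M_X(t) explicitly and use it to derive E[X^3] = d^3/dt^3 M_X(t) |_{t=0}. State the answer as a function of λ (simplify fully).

E[X^3] = d^3M/dt^3 |_{t=0} = 6/λ^3

M_X(t) = λ/(λ - t)
dM/dt = λ/(λ^2 - 2*λ*t + t^2)
d^2M/dt^2 = -2*λ/(-λ^3 + 3*λ^2*t - 3*λ*t^2 + t^3)
d^3M/dt^3 = 6*λ/(λ^4 - 4*λ^3*t + 6*λ^2*t^2 - 4*λ*t^3 + t^4)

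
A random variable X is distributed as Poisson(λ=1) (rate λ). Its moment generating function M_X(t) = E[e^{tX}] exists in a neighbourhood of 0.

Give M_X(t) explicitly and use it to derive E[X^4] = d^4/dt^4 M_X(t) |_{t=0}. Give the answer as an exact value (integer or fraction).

E[X^4] = d^4M/dt^4 |_{t=0} = 15

M_X(t) = e^(e^(t) - 1)
dM/dt = e^(-1)*e^(t)*e^(e^(t))
d^2M/dt^2 = (e^(2*t)*e^(e^(t)) + e^(t)*e^(e^(t)))*e^(-1)
d^3M/dt^3 = (e^(3*t)*e^(e^(t)) + 3*e^(2*t)*e^(e^(t)) + e^(t)*e^(e^(t)))*e^(-1)
d^4M/dt^4 = (e^(4*t)*e^(e^(t)) + 6*e^(3*t)*e^(e^(t)) + 7*e^(2*t)*e^(e^(t)) + e^(t)*e^(e^(t)))*e^(-1)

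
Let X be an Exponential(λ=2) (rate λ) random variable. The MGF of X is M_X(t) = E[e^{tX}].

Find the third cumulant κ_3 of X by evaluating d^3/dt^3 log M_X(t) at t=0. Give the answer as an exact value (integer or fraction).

κ_3 = K^(3)(0) = 1/4

M_X(t) = 2/(2 - t)
K_X(t) = log M_X(t) = -log(2 - t) + log(2)
K^(3)(t) = -2/(t^3 - 6*t^2 + 12*t - 8)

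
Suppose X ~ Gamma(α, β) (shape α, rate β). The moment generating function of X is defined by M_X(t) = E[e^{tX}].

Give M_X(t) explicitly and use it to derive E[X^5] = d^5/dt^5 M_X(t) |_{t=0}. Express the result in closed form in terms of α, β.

M_X(t) = (β/(β - t))^α
M′(t) = -α*β^α*(1/(β - t))^α/(-β + t)
M′′(t) = (α^2*β^α*(1/(β - t))^α + α*β^α*(1/(β - t))^α)/(β^2 - 2*β*t + t^2)
M′′′(t) = (-α^3*β^α*(1/(β - t))^α - 3*α^2*β^α*(1/(β - t))^α - 2*α*β^α*(1/(β - t))^α)/(-β^3 + 3*β^2*t - 3*β*t^2 + t^3)
M′′′′(t) = (α^4*β^α*(1/(β - t))^α + 6*α^3*β^α*(1/(β - t))^α + 11*α^2*β^α*(1/(β - t))^α + 6*α*β^α*(1/(β - t))^α)/(β^4 - 4*β^3*t + 6*β^2*t^2 - 4*β*t^3 + t^4)

E[X^5] = M′′′′′(0) = α*(α^4 + 10*α^3 + 35*α^2 + 50*α + 24)/β^5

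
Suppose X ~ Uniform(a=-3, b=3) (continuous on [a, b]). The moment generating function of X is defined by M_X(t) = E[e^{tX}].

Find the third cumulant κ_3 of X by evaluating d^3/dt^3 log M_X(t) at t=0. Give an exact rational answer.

κ_3 = K′′′(0) = 0

M_X(t) = (e^(3*t) - e^(-3*t))/(6*t)
K_X(t) = log M_X(t) = -log(t) + log(e^(3*t) - e^(-3*t)) - log(6)
K′(t) = (3*t*e^(6*t) + 3*t - e^(6*t) + 1)/(t*e^(6*t) - t)
K′′(t) = (-36*t^2*e^(6*t) + e^(12*t) - 2*e^(6*t) + 1)/(t^2*e^(12*t) - 2*t^2*e^(6*t) + t^2)
K′′′(t) = (216*t^3*e^(12*t) + 216*t^3*e^(6*t) - 2*e^(18*t) + 6*e^(12*t) - 6*e^(6*t) + 2)/(t^3*e^(18*t) - 3*t^3*e^(12*t) + 3*t^3*e^(6*t) - t^3)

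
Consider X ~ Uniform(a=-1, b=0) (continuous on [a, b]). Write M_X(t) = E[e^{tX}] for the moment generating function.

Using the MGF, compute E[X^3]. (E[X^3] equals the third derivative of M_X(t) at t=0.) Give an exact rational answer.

M_X(t) = (1 - e^(-t))/t
M^(3)(t) = (t^3 + 3*t^2 + 6*t - 6*e^(t) + 6)*e^(-t)/t^4

E[X^3] = M^(3)(0) = -1/4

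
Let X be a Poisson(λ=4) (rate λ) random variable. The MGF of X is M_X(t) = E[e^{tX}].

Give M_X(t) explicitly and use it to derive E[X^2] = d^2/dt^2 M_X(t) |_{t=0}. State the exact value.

E[X^2] = D^2[M](0) = 20

M_X(t) = e^(4*e^(t) - 4)
D^2[M](t) = (16*e^(2*t)*e^(4*e^(t)) + 4*e^(t)*e^(4*e^(t)))*e^(-4)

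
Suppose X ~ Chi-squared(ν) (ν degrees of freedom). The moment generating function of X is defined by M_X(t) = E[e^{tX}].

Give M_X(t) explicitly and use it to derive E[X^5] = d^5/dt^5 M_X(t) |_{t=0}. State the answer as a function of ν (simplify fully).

E[X^5] = d^5M/dt^5 |_{t=0} = ν*(ν^4 + 20*ν^3 + 140*ν^2 + 400*ν + 384)

M_X(t) = (1 - 2*t)^(-ν/2)
dM/dt = -ν/(2*t*(1 - 2*t)^(ν/2) - (1 - 2*t)^(ν/2))
d^2M/dt^2 = (ν^2 + 2*ν)/(4*t^2*(1 - 2*t)^(ν/2) - 4*t*(1 - 2*t)^(ν/2) + (1 - 2*t)^(ν/2))
d^3M/dt^3 = (-ν^3 - 6*ν^2 - 8*ν)/(8*t^3*(1 - 2*t)^(ν/2) - 12*t^2*(1 - 2*t)^(ν/2) + 6*t*(1 - 2*t)^(ν/2) - (1 - 2*t)^(ν/2))
d^4M/dt^4 = (ν^4 + 12*ν^3 + 44*ν^2 + 48*ν)/(16*t^4*(1 - 2*t)^(ν/2) - 32*t^3*(1 - 2*t)^(ν/2) + 24*t^2*(1 - 2*t)^(ν/2) - 8*t*(1 - 2*t)^(ν/2) + (1 - 2*t)^(ν/2))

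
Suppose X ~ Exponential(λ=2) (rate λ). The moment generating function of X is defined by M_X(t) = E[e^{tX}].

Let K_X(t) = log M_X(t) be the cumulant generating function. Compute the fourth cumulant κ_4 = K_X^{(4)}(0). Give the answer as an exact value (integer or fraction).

M_X(t) = 2/(2 - t)
K_X(t) = log M_X(t) = -log(2 - t) + log(2)
dK/dt = -1/(t - 2)
d^2K/dt^2 = 1/(t^2 - 4*t + 4)
d^3K/dt^3 = -2/(t^3 - 6*t^2 + 12*t - 8)
d^4K/dt^4 = 6/(t^4 - 8*t^3 + 24*t^2 - 32*t + 16)

κ_4 = d^4K/dt^4 |_{t=0} = 3/8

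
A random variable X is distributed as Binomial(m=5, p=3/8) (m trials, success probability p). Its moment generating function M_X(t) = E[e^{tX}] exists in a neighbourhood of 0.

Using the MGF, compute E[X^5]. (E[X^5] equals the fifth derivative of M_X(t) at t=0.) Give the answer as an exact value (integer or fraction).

E[X^5] = d^5M/dt^5 |_{t=0} = 605325/4096

M_X(t) = (3*e^(t)/8 + 5/8)^5
dM/dt = 1215*e^(5*t)/32768 + 2025*e^(4*t)/8192 + 10125*e^(3*t)/16384 + 5625*e^(2*t)/8192 + 9375*e^(t)/32768
d^2M/dt^2 = 6075*e^(5*t)/32768 + 2025*e^(4*t)/2048 + 30375*e^(3*t)/16384 + 5625*e^(2*t)/4096 + 9375*e^(t)/32768
d^3M/dt^3 = 30375*e^(5*t)/32768 + 2025*e^(4*t)/512 + 91125*e^(3*t)/16384 + 5625*e^(2*t)/2048 + 9375*e^(t)/32768
d^4M/dt^4 = 151875*e^(5*t)/32768 + 2025*e^(4*t)/128 + 273375*e^(3*t)/16384 + 5625*e^(2*t)/1024 + 9375*e^(t)/32768
d^5M/dt^5 = 759375*e^(5*t)/32768 + 2025*e^(4*t)/32 + 820125*e^(3*t)/16384 + 5625*e^(2*t)/512 + 9375*e^(t)/32768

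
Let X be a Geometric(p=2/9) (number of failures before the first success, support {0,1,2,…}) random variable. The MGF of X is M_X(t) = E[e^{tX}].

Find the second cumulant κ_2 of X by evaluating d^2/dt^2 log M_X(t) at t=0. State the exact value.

M_X(t) = 2/(9*(1 - 7*e^(t)/9))
K_X(t) = log M_X(t) = -log(1 - 7*e^(t)/9) - 2*log(3) + log(2)
dK/dt = -7*e^(t)/(7*e^(t) - 9)
d^2K/dt^2 = 63*e^(t)/(49*e^(2*t) - 126*e^(t) + 81)

κ_2 = d^2K/dt^2 |_{t=0} = 63/4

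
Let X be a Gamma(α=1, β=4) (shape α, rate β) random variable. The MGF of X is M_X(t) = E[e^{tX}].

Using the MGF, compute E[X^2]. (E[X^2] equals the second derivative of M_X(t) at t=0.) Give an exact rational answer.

M_X(t) = 4/(4 - t)
M′(t) = 4/(t^2 - 8*t + 16)
M′′(t) = -8/(t^3 - 12*t^2 + 48*t - 64)

E[X^2] = M′′(0) = 1/8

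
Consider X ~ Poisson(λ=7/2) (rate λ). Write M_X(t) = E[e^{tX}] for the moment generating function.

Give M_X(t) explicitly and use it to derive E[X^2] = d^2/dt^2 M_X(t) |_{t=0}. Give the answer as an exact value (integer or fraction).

M_X(t) = e^(7*e^(t)/2 - 7/2)
M^(2)(t) = (49*e^(2*t)*e^(7*e^(t)/2) + 14*e^(t)*e^(7*e^(t)/2))*e^(-7/2)/4

E[X^2] = M^(2)(0) = 63/4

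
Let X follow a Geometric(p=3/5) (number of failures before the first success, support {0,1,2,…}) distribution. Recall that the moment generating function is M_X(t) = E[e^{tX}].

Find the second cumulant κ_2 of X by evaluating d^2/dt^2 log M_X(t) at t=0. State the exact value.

M_X(t) = 3/(5*(1 - 2*e^(t)/5))
K_X(t) = log M_X(t) = -log(1 - 2*e^(t)/5) - log(5) + log(3)
K^(2)(t) = 10*e^(t)/(4*e^(2*t) - 20*e^(t) + 25)

κ_2 = K^(2)(0) = 10/9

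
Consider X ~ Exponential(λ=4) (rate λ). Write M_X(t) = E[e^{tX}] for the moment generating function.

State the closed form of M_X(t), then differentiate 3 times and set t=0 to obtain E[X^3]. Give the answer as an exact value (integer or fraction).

M_X(t) = 4/(4 - t)
dM/dt = 4/(t^2 - 8*t + 16)
d^2M/dt^2 = -8/(t^3 - 12*t^2 + 48*t - 64)
d^3M/dt^3 = 24/(t^4 - 16*t^3 + 96*t^2 - 256*t + 256)

E[X^3] = d^3M/dt^3 |_{t=0} = 3/32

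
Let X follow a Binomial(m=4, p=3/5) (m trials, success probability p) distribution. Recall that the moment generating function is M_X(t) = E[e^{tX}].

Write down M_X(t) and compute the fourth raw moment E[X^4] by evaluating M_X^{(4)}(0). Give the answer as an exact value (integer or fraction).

M_X(t) = (3*e^(t)/5 + 2/5)^4
M′(t) = 324*e^(4*t)/625 + 648*e^(3*t)/625 + 432*e^(2*t)/625 + 96*e^(t)/625
M′′(t) = 1296*e^(4*t)/625 + 1944*e^(3*t)/625 + 864*e^(2*t)/625 + 96*e^(t)/625
M′′′(t) = 5184*e^(4*t)/625 + 5832*e^(3*t)/625 + 1728*e^(2*t)/625 + 96*e^(t)/625
M′′′′(t) = 20736*e^(4*t)/625 + 17496*e^(3*t)/625 + 3456*e^(2*t)/625 + 96*e^(t)/625

E[X^4] = M′′′′(0) = 41784/625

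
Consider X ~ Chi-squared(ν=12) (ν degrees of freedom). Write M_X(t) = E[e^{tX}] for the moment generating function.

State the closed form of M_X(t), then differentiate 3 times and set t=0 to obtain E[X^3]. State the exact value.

M_X(t) = (1 - 2*t)^(-6)
dM/dt = -12/(128*t^7 - 448*t^6 + 672*t^5 - 560*t^4 + 280*t^3 - 84*t^2 + 14*t - 1)
d^2M/dt^2 = 168/(256*t^8 - 1024*t^7 + 1792*t^6 - 1792*t^5 + 1120*t^4 - 448*t^3 + 112*t^2 - 16*t + 1)
d^3M/dt^3 = -2688/(512*t^9 - 2304*t^8 + 4608*t^7 - 5376*t^6 + 4032*t^5 - 2016*t^4 + 672*t^3 - 144*t^2 + 18*t - 1)

E[X^3] = d^3M/dt^3 |_{t=0} = 2688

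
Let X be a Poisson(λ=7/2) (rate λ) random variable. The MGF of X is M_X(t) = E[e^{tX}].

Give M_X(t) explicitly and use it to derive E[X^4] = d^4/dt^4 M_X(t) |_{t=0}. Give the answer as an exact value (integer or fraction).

E[X^4] = D^4[M](0) = 7945/16

M_X(t) = e^(7*e^(t)/2 - 7/2)
D^4[M](t) = (2401*e^(4*t)*e^(7*e^(t)/2) + 4116*e^(3*t)*e^(7*e^(t)/2) + 1372*e^(2*t)*e^(7*e^(t)/2) + 56*e^(t)*e^(7*e^(t)/2))*e^(-7/2)/16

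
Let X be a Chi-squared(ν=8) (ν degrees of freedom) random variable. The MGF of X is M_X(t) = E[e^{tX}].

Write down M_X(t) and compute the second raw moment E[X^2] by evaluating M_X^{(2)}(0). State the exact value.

E[X^2] = M′′(0) = 80

M_X(t) = (1 - 2*t)^(-4)
M′(t) = -8/(32*t^5 - 80*t^4 + 80*t^3 - 40*t^2 + 10*t - 1)
M′′(t) = 80/(64*t^6 - 192*t^5 + 240*t^4 - 160*t^3 + 60*t^2 - 12*t + 1)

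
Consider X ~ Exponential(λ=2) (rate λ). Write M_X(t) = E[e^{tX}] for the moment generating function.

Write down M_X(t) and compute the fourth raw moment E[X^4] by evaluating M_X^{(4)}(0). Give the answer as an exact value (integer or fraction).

E[X^4] = M′′′′(0) = 3/2

M_X(t) = 2/(2 - t)
M′(t) = 2/(t^2 - 4*t + 4)
M′′(t) = -4/(t^3 - 6*t^2 + 12*t - 8)
M′′′(t) = 12/(t^4 - 8*t^3 + 24*t^2 - 32*t + 16)
M′′′′(t) = -48/(t^5 - 10*t^4 + 40*t^3 - 80*t^2 + 80*t - 32)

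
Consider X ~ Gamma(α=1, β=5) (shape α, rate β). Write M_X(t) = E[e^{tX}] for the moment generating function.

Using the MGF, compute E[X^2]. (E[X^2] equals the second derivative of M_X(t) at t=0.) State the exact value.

E[X^2] = M^(2)(0) = 2/25

M_X(t) = 5/(5 - t)
M^(2)(t) = -10/(t^3 - 15*t^2 + 75*t - 125)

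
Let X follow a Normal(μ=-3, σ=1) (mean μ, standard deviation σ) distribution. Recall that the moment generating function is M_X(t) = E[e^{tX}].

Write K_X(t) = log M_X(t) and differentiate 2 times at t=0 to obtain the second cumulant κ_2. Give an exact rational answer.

M_X(t) = e^(t^2/2 - 3*t)
K_X(t) = log M_X(t) = t^2/2 - 3*t
K′(t) = t - 3
K′′(t) = 1

κ_2 = K′′(0) = 1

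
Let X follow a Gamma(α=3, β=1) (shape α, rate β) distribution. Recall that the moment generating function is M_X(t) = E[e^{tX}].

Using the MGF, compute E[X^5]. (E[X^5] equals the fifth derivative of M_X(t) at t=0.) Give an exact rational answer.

M_X(t) = (1 - t)^(-3)
D^5[M](t) = 2520/(t^8 - 8*t^7 + 28*t^6 - 56*t^5 + 70*t^4 - 56*t^3 + 28*t^2 - 8*t + 1)

E[X^5] = D^5[M](0) = 2520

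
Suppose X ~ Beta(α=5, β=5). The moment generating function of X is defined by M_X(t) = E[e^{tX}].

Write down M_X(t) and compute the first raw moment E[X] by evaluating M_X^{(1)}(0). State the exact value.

M_X(t) = ₁F₁(5; 10; t)
M′(t) = ₁F₁(6; 11; t)/2

E[X] = M′(0) = 1/2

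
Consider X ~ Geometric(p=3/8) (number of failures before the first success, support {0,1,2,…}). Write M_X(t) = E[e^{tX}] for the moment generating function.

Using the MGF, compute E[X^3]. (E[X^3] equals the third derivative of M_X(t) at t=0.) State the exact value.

M_X(t) = 3/(8*(1 - 5*e^(t)/8))
dM/dt = 15*e^(t)/(25*e^(2*t) - 80*e^(t) + 64)
d^2M/dt^2 = (-75*e^(2*t) - 120*e^(t))/(125*e^(3*t) - 600*e^(2*t) + 960*e^(t) - 512)
d^3M/dt^3 = (375*e^(3*t) + 2400*e^(2*t) + 960*e^(t))/(625*e^(4*t) - 4000*e^(3*t) + 9600*e^(2*t) - 10240*e^(t) + 4096)

E[X^3] = d^3M/dt^3 |_{t=0} = 415/9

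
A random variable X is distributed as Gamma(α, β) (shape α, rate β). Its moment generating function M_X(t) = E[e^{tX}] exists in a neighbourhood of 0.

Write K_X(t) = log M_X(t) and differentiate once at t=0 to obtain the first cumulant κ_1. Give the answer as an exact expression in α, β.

M_X(t) = (β/(β - t))^α
K_X(t) = log M_X(t) = α*(log(β) - log(β - t))
dK/dt = -α/(-β + t)

κ_1 = dK/dt |_{t=0} = α/β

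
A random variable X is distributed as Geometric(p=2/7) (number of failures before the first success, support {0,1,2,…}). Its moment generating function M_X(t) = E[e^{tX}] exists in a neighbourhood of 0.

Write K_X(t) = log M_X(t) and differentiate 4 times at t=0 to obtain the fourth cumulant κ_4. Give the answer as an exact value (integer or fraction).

M_X(t) = 2/(7*(1 - 5*e^(t)/7))
K_X(t) = log M_X(t) = -log(1 - 5*e^(t)/7) - log(7) + log(2)
K^(4)(t) = (875*e^(3*t) + 4900*e^(2*t) + 1715*e^(t))/(625*e^(4*t) - 3500*e^(3*t) + 7350*e^(2*t) - 6860*e^(t) + 2401)

κ_4 = K^(4)(0) = 3745/8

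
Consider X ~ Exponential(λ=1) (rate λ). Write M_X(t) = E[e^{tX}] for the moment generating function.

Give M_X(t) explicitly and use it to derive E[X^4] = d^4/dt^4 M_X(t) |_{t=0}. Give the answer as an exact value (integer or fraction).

E[X^4] = D^4[M](0) = 24

M_X(t) = 1/(1 - t)
D^4[M](t) = -24/(t^5 - 5*t^4 + 10*t^3 - 10*t^2 + 5*t - 1)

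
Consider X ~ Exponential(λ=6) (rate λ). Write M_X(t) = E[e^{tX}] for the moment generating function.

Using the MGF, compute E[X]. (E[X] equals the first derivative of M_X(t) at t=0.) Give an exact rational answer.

M_X(t) = 6/(6 - t)
M′(t) = 6/(t^2 - 12*t + 36)

E[X] = M′(0) = 1/6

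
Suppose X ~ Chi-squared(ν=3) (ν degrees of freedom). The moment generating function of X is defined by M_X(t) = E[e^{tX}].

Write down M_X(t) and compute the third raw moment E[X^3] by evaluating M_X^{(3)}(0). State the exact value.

M_X(t) = (1 - 2*t)^(-3/2)
M^(3)(t) = 105/(16*t^4*√(1 - 2*t) - 32*t^3*√(1 - 2*t) + 24*t^2*√(1 - 2*t) - 8*t*√(1 - 2*t) + √(1 - 2*t))

E[X^3] = M^(3)(0) = 105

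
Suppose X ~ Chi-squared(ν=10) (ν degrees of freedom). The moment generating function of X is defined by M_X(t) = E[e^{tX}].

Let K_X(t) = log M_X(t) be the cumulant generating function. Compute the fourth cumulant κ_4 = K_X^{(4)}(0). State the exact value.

M_X(t) = (1 - 2*t)^(-5)
K_X(t) = log M_X(t) = -5*log(1 - 2*t)
D^4[K](t) = 480/(16*t^4 - 32*t^3 + 24*t^2 - 8*t + 1)

κ_4 = D^4[K](0) = 480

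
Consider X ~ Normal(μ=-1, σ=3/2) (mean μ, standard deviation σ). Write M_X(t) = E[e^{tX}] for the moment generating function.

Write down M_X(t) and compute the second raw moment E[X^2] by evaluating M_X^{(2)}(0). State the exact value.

M_X(t) = e^(9*t^2/8 - t)
D^2[M](t) = (81*t^2*e^(9*t^2/8) - 72*t*e^(9*t^2/8) + 52*e^(9*t^2/8))*e^(-t)/16

E[X^2] = D^2[M](0) = 13/4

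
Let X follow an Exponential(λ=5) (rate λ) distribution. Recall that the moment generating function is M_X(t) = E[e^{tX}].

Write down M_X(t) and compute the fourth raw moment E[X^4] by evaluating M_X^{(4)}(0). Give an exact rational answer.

E[X^4] = D^4[M](0) = 24/625

M_X(t) = 5/(5 - t)
D^4[M](t) = -120/(t^5 - 25*t^4 + 250*t^3 - 1250*t^2 + 3125*t - 3125)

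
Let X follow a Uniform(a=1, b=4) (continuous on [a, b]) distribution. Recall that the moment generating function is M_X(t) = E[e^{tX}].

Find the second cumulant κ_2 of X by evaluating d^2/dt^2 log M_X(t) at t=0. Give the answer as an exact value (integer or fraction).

M_X(t) = (e^(4*t) - e^(t))/(3*t)
K_X(t) = log M_X(t) = -log(t) + log(e^(4*t) - e^(t)) - log(3)
dK/dt = (4*t*e^(3*t) - t - e^(3*t) + 1)/(t*e^(3*t) - t)
d^2K/dt^2 = (-9*t^2*e^(3*t) + e^(6*t) - 2*e^(3*t) + 1)/(t^2*e^(6*t) - 2*t^2*e^(3*t) + t^2)

κ_2 = d^2K/dt^2 |_{t=0} = 3/4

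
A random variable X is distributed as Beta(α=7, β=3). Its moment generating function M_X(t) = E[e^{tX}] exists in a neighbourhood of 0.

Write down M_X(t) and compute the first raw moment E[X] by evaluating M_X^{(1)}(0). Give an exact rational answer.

E[X] = D[M](0) = 7/10

M_X(t) = ₁F₁(7; 10; t)
D[M](t) = 7*₁F₁(8; 11; t)/10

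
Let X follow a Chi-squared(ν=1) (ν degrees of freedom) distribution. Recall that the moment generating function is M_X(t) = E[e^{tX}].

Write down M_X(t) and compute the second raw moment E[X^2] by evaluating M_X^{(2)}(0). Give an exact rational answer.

M_X(t) = 1/√(1 - 2*t)
dM/dt = -1/(2*t*√(1 - 2*t) - √(1 - 2*t))
d^2M/dt^2 = 3/(4*t^2*√(1 - 2*t) - 4*t*√(1 - 2*t) + √(1 - 2*t))

E[X^2] = d^2M/dt^2 |_{t=0} = 3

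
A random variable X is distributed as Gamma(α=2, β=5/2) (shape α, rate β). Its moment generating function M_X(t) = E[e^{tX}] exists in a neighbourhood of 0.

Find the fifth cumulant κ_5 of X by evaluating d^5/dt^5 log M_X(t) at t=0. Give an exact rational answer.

M_X(t) = 25/(4*(5/2 - t)^2)
K_X(t) = log M_X(t) = -2*log(5/2 - t) - 2*log(2) + 2*log(5)
K′(t) = -4/(2*t - 5)
K′′(t) = 8/(4*t^2 - 20*t + 25)
K′′′(t) = -32/(8*t^3 - 60*t^2 + 150*t - 125)
K′′′′(t) = 192/(16*t^4 - 160*t^3 + 600*t^2 - 1000*t + 625)
K′′′′′(t) = -1536/(32*t^5 - 400*t^4 + 2000*t^3 - 5000*t^2 + 6250*t - 3125)

κ_5 = K′′′′′(0) = 1536/3125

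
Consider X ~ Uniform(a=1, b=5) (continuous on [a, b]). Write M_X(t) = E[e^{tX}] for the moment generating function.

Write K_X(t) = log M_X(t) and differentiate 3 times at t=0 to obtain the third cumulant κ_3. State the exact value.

M_X(t) = (e^(5*t) - e^(t))/(4*t)
K_X(t) = log M_X(t) = -log(t) + log(e^(5*t) - e^(t)) - 2*log(2)
K′(t) = (5*t*e^(4*t) - t - e^(4*t) + 1)/(t*e^(4*t) - t)
K′′(t) = (-16*t^2*e^(4*t) + e^(8*t) - 2*e^(4*t) + 1)/(t^2*e^(8*t) - 2*t^2*e^(4*t) + t^2)
K′′′(t) = (64*t^3*e^(8*t) + 64*t^3*e^(4*t) - 2*e^(12*t) + 6*e^(8*t) - 6*e^(4*t) + 2)/(t^3*e^(12*t) - 3*t^3*e^(8*t) + 3*t^3*e^(4*t) - t^3)

κ_3 = K′′′(0) = 0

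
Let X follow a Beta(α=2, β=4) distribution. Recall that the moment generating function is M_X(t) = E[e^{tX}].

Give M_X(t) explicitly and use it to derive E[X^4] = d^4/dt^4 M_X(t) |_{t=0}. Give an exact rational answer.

E[X^4] = M′′′′(0) = 5/126

M_X(t) = ₁F₁(2; 6; t)
M′(t) = ₁F₁(3; 7; t)/3
M′′(t) = ₁F₁(4; 8; t)/7
M′′′(t) = ₁F₁(5; 9; t)/14
M′′′′(t) = 5*₁F₁(6; 10; t)/126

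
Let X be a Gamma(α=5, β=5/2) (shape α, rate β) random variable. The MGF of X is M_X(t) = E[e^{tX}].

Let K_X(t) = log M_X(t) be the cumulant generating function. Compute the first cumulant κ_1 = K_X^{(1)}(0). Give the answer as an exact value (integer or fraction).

κ_1 = D[K](0) = 2

M_X(t) = 3125/(32*(5/2 - t)^5)
K_X(t) = log M_X(t) = -5*log(5/2 - t) - 5*log(2) + 5*log(5)
D[K](t) = -10/(2*t - 5)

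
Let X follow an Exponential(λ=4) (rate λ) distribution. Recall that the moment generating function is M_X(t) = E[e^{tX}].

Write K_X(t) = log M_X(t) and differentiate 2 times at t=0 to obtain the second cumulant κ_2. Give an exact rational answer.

M_X(t) = 4/(4 - t)
K_X(t) = log M_X(t) = -log(4 - t) + 2*log(2)
K′(t) = -1/(t - 4)
K′′(t) = 1/(t^2 - 8*t + 16)

κ_2 = K′′(0) = 1/16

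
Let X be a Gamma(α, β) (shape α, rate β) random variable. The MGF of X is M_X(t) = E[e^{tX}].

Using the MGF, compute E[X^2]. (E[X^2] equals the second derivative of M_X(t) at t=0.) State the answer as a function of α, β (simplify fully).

M_X(t) = (β/(β - t))^α
M′(t) = -α*β^α*(1/(β - t))^α/(-β + t)
M′′(t) = (α^2*β^α*(1/(β - t))^α + α*β^α*(1/(β - t))^α)/(β^2 - 2*β*t + t^2)

E[X^2] = M′′(0) = α*(α + 1)/β^2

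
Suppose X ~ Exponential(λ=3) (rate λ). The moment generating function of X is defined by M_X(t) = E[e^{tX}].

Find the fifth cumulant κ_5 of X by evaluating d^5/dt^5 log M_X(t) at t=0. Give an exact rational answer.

κ_5 = D^5[K](0) = 8/81

M_X(t) = 3/(3 - t)
K_X(t) = log M_X(t) = -log(3 - t) + log(3)
D^5[K](t) = -24/(t^5 - 15*t^4 + 90*t^3 - 270*t^2 + 405*t - 243)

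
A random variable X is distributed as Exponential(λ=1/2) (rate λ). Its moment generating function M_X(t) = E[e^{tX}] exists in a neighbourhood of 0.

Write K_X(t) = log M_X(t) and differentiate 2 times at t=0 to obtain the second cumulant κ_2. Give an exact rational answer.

κ_2 = d^2K/dt^2 |_{t=0} = 4

M_X(t) = 1/(2*(1/2 - t))
K_X(t) = log M_X(t) = -log(1/2 - t) - log(2)
dK/dt = -2/(2*t - 1)
d^2K/dt^2 = 4/(4*t^2 - 4*t + 1)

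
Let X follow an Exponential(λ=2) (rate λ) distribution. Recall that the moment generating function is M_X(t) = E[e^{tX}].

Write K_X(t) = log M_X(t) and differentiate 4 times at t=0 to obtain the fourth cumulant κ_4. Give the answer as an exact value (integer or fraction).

M_X(t) = 2/(2 - t)
K_X(t) = log M_X(t) = -log(2 - t) + log(2)
K^(4)(t) = 6/(t^4 - 8*t^3 + 24*t^2 - 32*t + 16)

κ_4 = K^(4)(0) = 3/8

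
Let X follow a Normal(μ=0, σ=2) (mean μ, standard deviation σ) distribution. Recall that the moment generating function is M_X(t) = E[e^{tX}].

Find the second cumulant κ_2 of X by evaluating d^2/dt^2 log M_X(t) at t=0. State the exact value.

M_X(t) = e^(2*t^2)
K_X(t) = log M_X(t) = 2*t^2
K^(2)(t) = 4

κ_2 = K^(2)(0) = 4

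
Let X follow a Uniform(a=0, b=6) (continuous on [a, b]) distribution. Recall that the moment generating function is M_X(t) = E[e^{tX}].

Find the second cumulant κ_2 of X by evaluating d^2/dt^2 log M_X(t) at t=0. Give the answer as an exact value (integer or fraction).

κ_2 = d^2K/dt^2 |_{t=0} = 3

M_X(t) = (e^(6*t) - 1)/(6*t)
K_X(t) = log M_X(t) = -log(t) + log(e^(6*t) - 1) - log(6)
dK/dt = (6*t*e^(6*t) - e^(6*t) + 1)/(t*e^(6*t) - t)
d^2K/dt^2 = (-36*t^2*e^(6*t) + e^(12*t) - 2*e^(6*t) + 1)/(t^2*e^(12*t) - 2*t^2*e^(6*t) + t^2)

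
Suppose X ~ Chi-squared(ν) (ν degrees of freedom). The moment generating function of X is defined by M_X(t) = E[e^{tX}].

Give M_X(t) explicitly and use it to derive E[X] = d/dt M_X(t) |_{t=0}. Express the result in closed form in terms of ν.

M_X(t) = (1 - 2*t)^(-ν/2)
M^(1)(t) = -ν/(2*t*(1 - 2*t)^(ν/2) - (1 - 2*t)^(ν/2))

E[X] = M^(1)(0) = ν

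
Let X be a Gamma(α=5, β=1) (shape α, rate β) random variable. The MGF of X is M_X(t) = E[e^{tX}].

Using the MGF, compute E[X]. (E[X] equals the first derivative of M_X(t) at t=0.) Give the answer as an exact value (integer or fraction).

M_X(t) = (1 - t)^(-5)
M′(t) = 5/(t^6 - 6*t^5 + 15*t^4 - 20*t^3 + 15*t^2 - 6*t + 1)

E[X] = M′(0) = 5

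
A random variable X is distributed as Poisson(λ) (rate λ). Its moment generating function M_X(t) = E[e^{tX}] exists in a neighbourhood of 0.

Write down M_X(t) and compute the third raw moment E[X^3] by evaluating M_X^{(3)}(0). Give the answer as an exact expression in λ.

M_X(t) = e^(λ*(e^(t) - 1))
D^3[M](t) = (λ^3*e^(3*t)*e^(λ*e^(t)) + 3*λ^2*e^(2*t)*e^(λ*e^(t)) + λ*e^(t)*e^(λ*e^(t)))*e^(-λ)

E[X^3] = D^3[M](0) = λ*(λ^2 + 3*λ + 1)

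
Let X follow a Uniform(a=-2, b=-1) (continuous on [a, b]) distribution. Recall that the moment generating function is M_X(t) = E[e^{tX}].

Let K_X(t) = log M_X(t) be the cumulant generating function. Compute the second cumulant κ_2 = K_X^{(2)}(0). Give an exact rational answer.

M_X(t) = (e^(-t) - e^(-2*t))/t
K_X(t) = log M_X(t) = -log(t) + log(e^(-t) - e^(-2*t))
D^2[K](t) = (-t^2*e^(t) + e^(2*t) - 2*e^(t) + 1)/(t^2*e^(2*t) - 2*t^2*e^(t) + t^2)

κ_2 = D^2[K](0) = 1/12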